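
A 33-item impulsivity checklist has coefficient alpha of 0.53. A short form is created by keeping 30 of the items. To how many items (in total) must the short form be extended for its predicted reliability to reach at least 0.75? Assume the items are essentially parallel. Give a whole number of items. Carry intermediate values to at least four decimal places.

First, r for the 30-item form: n = 30/33 = 0.9091, so r_30 = 0.9091·0.53/(1 + (0.9091 − 1)·0.53) = 0.5062
Then solve for n' with r_old = 0.5062, r_target = 0.75: n' = 0.75(1 − 0.5062)/[0.5062(1 − 0.75)] = 2.9265
Total items = 2.9265 × 30 = 87.80, rounded up to 88.

88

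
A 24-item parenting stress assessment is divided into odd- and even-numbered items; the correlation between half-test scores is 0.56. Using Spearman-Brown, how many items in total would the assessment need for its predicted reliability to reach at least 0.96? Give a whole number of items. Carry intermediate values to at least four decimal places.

227

r_full = 2(0.56)/(1 + 0.56) = 0.7179
Solve Spearman-Brown for n: n = 0.96(1 − 0.7179) / [0.7179(1 − 0.96)] = 9.4308
Required items = 9.4308 × 24 = 226.34, so 227 items.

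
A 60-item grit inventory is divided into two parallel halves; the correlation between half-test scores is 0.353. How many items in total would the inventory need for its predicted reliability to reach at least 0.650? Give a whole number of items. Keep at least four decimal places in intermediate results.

103

Corrected full-test reliability: r_full = 2 × 0.353 / (1 + 0.353) ≈ 0.5218
Solve Spearman-Brown for n: n = 0.650(1 − 0.5218) / [0.5218(1 − 0.650)] = 1.7020
Items = 1.7020 × 60 ≈ 102.12 → 103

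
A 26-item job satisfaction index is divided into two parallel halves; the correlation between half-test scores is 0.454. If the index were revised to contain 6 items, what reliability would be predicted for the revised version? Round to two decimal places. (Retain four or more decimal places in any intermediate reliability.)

First correct the split-half correlation to full-test reliability: r_full = 2 × 0.454 / (1 + 0.454) ≈ 0.6245
Then adjust to 6 items: n = 6/26 = 0.2308
r_new = n·r_full / (1 + (n − 1)·r_full) = 0.1441 / 0.5196 ≈ 0.2773

0.28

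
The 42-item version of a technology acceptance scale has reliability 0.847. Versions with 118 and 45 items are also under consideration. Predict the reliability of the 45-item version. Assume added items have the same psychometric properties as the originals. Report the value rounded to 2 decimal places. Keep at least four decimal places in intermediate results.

0.86

Only the ratio of lengths matters: n = 45/42 = 1.0714
r_{45} = n·r / (1 + (n − 1)·r) = 0.9075 / 1.0605 ≈ 0.8557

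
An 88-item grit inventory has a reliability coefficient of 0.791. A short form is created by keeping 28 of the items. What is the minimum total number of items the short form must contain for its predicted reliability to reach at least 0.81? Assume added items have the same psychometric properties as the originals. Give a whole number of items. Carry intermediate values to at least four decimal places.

100

First, r for the 28-item form: n = 28/88 = 0.3182, so r_28 = 0.3182·0.791/(1 + (0.3182 − 1)·0.791) = 0.5463
Length factor from the short form to reach 0.81: n' = 0.81(1 − 0.5463) / [0.5463(1 − 0.81)] ≈ 3.5405
Items = 3.5405 × 28 ≈ 99.13 → 100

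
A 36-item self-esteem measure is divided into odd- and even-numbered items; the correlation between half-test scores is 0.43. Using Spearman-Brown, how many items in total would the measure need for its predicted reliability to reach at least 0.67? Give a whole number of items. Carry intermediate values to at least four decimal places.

49

Corrected full-test reliability: r_full = 2 × 0.43 / (1 + 0.43) ≈ 0.6014
n = r_tgt(1 − r_full) / [r_full(1 − r_tgt)] = 0.67 × 0.3986 / (0.6014 × 0.33) ≈ 1.3457
Items = 1.3457 × 36 ≈ 48.45 → 49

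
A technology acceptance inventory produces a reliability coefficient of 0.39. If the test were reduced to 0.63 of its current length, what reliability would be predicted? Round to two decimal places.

0.29

By Spearman-Brown, r_new = n r / (1 + (n − 1) r).
r_new = 0.63·0.39 / [1 + (0.63 − 1)·0.39]
     = 0.2457 / 0.8557 = 0.2871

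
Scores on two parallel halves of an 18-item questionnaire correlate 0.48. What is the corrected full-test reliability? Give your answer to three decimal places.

0.649

Apply the Spearman-Brown correction with n = 2:
r_full = 2(0.48) / (1 + 0.48)
r_full = 0.9600 / 1.4800 ≈ 0.6486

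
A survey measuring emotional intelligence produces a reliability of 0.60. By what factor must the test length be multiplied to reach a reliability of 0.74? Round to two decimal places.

1.90

Rearranging the Spearman-Brown formula for n,
n = r*(1 − r) / [ r (1 − r*) ]
n = 0.74 × (1 − 0.60) / [ 0.60 × (1 − 0.74) ]
n = 0.2960 / 0.1560 ≈ 1.8974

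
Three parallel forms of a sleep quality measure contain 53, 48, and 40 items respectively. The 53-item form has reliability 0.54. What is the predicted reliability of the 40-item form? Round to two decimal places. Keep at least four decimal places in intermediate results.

0.47

Only the ratio of lengths matters: n = 40/53 = 0.7547
r_{40} = n·r / (1 + (n − 1)·r) = 0.4075 / 0.8675 ≈ 0.4697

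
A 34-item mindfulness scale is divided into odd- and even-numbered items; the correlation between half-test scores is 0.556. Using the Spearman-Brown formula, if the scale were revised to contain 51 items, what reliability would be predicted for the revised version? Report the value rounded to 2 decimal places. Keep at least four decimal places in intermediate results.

0.79

Full-test reliability from the split-half r: r_full = 2(0.556)/(1 + 0.556) = 0.7147
Length factor from 34 to 51 items: n = 51/34 = 1.5000
r_new = n·r_full / (1 + (n − 1)·r_full) = 1.0720 / 1.3574 ≈ 0.7897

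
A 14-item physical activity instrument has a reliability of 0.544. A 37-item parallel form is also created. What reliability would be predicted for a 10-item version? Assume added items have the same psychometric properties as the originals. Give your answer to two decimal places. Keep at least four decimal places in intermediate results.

0.46

Only the ratio of lengths matters: n = 10/14 = 0.7143
r_{10} = n·r / (1 + (n − 1)·r) = 0.3886 / 0.8446 ≈ 0.4601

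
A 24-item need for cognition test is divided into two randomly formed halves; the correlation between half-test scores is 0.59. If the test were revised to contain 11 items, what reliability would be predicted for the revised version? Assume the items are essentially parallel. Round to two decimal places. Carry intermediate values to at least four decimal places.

Full-test reliability from the split-half r: r_full = 2(0.59)/(1 + 0.59) = 0.7421
Then adjust to 11 items: n = 11/24 = 0.4583
r_new = n·r_full / (1 + (n − 1)·r_full) = 0.3401 / 0.5980 ≈ 0.5687

0.57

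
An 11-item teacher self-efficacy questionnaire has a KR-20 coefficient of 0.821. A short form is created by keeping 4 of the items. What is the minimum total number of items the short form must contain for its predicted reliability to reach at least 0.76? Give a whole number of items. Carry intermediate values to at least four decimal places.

First, r for the 4-item form: n = 4/11 = 0.3636, so r_4 = 0.3636·0.821/(1 + (0.3636 − 1)·0.821) = 0.6251
Then solve for n' with r_old = 0.6251, r_target = 0.76: n' = 0.76(1 − 0.6251)/[0.6251(1 − 0.76)] = 1.8992
Total items = 1.8992 × 4 = 7.60, rounded up to 8.

8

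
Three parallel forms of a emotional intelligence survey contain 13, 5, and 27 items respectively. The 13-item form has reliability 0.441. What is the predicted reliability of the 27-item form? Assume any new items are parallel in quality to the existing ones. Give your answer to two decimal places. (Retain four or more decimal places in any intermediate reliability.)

0.62

The 5-item form is not needed; work directly from the 13-item form with n = 27/13 = 2.0769.
r_{27} = n·r / (1 + (n − 1)·r) = 0.9159 / 1.4749 ≈ 0.6210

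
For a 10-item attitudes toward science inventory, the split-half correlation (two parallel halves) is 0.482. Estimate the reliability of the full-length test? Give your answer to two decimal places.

0.65

r_full = 2r_hh / (1 + r_hh) = 2 × 0.482 / (1 + 0.482)
r_full = 0.9640 / 1.4820 ≈ 0.6505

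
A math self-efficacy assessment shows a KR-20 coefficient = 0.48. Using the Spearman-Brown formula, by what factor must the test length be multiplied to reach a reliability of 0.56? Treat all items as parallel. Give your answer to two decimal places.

1.38

n = [0.56 × 0.52] / [0.48 × 0.44]
  = 0.2912 / 0.2112 = 1.3788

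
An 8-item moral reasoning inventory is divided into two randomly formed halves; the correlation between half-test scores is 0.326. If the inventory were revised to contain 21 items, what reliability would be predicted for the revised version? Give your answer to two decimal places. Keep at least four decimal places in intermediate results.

0.72

Full-test reliability from the split-half r: r_full = 2(0.326)/(1 + 0.326) = 0.4917
Length factor from 8 to 21 items: n = 21/8 = 2.6250
r_new = n·r_full / (1 + (n − 1)·r_full) = 1.2907 / 1.7990 ≈ 0.7175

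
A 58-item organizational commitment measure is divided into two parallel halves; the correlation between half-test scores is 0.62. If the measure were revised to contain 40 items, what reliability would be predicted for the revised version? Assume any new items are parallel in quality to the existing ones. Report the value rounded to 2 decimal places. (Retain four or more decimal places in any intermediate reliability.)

0.69

Spearman-Brown correction (n = 2): r_full = 2·0.62/(1 + 0.62) = 0.7654
Length factor from 58 to 40 items: n = 40/58 = 0.6897
r_new = n·r_full / (1 + (n − 1)·r_full) = 0.5279 / 0.7625 ≈ 0.6923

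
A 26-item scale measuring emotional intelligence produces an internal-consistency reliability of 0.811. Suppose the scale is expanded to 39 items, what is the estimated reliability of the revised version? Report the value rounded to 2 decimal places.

n = 39/26 = 1.5
By Spearman-Brown, r_new = n r / (1 + (n − 1) r).
r_new = (1.5 × 0.811) / (1 + (1.5 − 1) × 0.811)
r_new = 1.2165 / 1.4055 ≈ 0.8655

0.87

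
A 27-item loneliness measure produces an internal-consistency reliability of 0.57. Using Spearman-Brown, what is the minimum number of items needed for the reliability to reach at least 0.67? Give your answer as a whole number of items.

42

n = 0.67 × (1 − 0.57) / [ 0.57 × (1 − 0.67) ]
  = 0.2881 / 0.1881 = 1.5316
1.5316 × 27 = 41.35 → 42 items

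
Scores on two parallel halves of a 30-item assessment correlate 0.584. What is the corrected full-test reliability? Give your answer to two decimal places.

r_full = 2r_hh / (1 + r_hh) = 2 × 0.584 / (1 + 0.584)
       = 1.1680 / 1.5840 = 0.7374

0.74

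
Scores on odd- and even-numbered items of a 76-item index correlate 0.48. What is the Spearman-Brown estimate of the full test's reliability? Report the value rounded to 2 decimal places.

The full test is twice the length of either half (n = 2).
r_full = 2(0.48) / (1 + 0.48)
       = 0.9600 / 1.4800 = 0.6486

0.65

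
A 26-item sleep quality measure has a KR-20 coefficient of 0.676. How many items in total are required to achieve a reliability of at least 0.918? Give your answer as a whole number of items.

140

n = [0.918 × 0.324] / [0.676 × 0.082]
  = 0.297432 / 0.055432 = 5.3657
So the test needs 5.3657 × 26 ≈ 139.51 items; rounding up, 140.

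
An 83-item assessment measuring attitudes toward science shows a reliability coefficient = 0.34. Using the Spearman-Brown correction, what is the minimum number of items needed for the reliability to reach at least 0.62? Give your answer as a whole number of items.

263

n = 0.62 × (1 − 0.34) / [ 0.34 × (1 − 0.62) ]
n = 0.4092 / 0.1292 ≈ 3.1672
So the test needs 3.1672 × 83 ≈ 262.88 items; rounding up, 263.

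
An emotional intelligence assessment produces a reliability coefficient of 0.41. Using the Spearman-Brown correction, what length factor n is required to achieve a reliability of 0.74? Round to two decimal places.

4.10

n = [0.74 × 0.59] / [0.41 × 0.26]
  = 0.4366 / 0.1066 = 4.0957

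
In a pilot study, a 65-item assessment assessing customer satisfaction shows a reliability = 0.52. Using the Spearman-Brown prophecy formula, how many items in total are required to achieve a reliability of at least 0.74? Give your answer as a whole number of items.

171

Invert Spearman-Brown to solve for n:
n = r*(1 − r) / [ r (1 − r*) ]
n = 0.74(1 − 0.52) / [0.52(1 − 0.74)]
  = 0.3552 / 0.1352 = 2.6272
So the test needs 2.6272 × 65 ≈ 170.77 items; rounding up, 171.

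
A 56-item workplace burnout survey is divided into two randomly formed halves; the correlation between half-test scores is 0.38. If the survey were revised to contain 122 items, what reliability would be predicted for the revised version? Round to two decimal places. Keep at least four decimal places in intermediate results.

0.73

Full-test reliability from the split-half r: r_full = 2(0.38)/(1 + 0.38) = 0.5507
Length factor from 56 to 122 items: n = 122/56 = 2.1786
r_new = n·r_full / (1 + (n − 1)·r_full) = 1.1998 / 1.6491 ≈ 0.7275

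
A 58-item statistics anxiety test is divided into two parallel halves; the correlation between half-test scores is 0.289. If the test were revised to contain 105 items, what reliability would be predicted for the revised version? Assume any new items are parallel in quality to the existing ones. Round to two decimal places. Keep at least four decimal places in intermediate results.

Spearman-Brown correction (n = 2): r_full = 2·0.289/(1 + 0.289) = 0.4484
Length factor from 58 to 105 items: n = 105/58 = 1.8103
r_new = n·r_full / (1 + (n − 1)·r_full) = 0.8117 / 1.3633 ≈ 0.5954

0.60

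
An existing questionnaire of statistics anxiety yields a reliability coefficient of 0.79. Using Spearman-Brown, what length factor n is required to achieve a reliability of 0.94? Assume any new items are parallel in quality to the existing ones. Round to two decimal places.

4.16

n = 0.94(1 − 0.79) / [0.79(1 − 0.94)]
  = 0.1974 / 0.0474 = 4.1646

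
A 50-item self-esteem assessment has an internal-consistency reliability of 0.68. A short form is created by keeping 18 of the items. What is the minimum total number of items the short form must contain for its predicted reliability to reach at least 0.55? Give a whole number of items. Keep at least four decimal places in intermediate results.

29

First, r for the 18-item form: n = 18/50 = 0.3600, so r_18 = 0.3600·0.68/(1 + (0.3600 − 1)·0.68) = 0.4334
Then solve for n' with r_old = 0.4334, r_target = 0.55: n' = 0.55(1 − 0.4334)/[0.4334(1 − 0.55)] = 1.5979
Total items = 1.5979 × 18 = 28.76, rounded up to 29.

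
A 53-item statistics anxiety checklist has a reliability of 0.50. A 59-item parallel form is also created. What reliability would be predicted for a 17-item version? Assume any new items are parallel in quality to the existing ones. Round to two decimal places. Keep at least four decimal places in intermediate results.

Only the ratio of lengths matters: n = 17/53 = 0.3208
r_{17} = n·r / (1 + (n − 1)·r) = 0.1604 / 0.6604 ≈ 0.2429

0.24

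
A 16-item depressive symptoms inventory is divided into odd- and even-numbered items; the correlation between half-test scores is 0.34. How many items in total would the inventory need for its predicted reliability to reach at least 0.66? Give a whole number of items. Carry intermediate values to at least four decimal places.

Corrected full-test reliability: r_full = 2 × 0.34 / (1 + 0.34) ≈ 0.5075
n = r_tgt(1 − r_full) / [r_full(1 − r_tgt)] = 0.66 × 0.4925 / (0.5075 × 0.34) ≈ 1.8838
Items = 1.8838 × 16 ≈ 30.14 → 31

31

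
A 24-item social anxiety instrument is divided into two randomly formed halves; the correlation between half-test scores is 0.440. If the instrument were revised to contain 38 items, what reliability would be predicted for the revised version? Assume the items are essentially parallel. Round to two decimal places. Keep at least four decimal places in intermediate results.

First correct the split-half correlation to full-test reliability: r_full = 2 × 0.440 / (1 + 0.440) ≈ 0.6111
Then adjust to 38 items: n = 38/24 = 1.5833
r_new = n·r_full / (1 + (n − 1)·r_full) = 0.9676 / 1.3565 ≈ 0.7133

0.71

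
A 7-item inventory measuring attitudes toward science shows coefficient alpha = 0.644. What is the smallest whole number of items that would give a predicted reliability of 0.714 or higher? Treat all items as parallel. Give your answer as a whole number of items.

n = [0.714 × 0.356] / [0.644 × 0.286]
n = 0.254184 / 0.184184 ≈ 1.3801
1.3801 × 7 = 9.66 → 10 items

10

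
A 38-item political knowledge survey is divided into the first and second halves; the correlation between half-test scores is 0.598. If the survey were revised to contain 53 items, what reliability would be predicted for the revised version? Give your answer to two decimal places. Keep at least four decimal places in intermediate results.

Full-test reliability from the split-half r: r_full = 2(0.598)/(1 + 0.598) = 0.7484
Then adjust to 53 items: n = 53/38 = 1.3947
r_new = n·r_full / (1 + (n − 1)·r_full) = 1.0438 / 1.2954 ≈ 0.8058

0.81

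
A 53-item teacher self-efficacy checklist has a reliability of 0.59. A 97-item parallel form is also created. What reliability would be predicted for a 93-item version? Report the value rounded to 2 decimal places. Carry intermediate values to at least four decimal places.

The 97-item form is not needed; work directly from the 53-item form with n = 93/53 = 1.7547.
r_{93} = n·r / (1 + (n − 1)·r) = 1.0353 / 1.4453 ≈ 0.7163

0.72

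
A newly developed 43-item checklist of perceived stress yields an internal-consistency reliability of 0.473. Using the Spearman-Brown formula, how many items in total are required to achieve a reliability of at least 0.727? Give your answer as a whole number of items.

Rearranging the Spearman-Brown formula for n,
n = r_target (1 − r_old) / [ r_old (1 − r_target) ]
n = [0.727 × 0.527] / [0.473 × 0.273]
  = 0.383129 / 0.129129 = 2.9670
2.9670 × 43 = 127.58 → 128 items

128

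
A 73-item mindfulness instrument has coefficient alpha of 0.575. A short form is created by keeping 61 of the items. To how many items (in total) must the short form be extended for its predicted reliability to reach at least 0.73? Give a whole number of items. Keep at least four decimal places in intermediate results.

146

Short-form reliability: n = 61/73 = 0.8356; r_61 = n·r/(1+(n−1)r) ≈ 0.5306
Length factor from the short form to reach 0.73: n' = 0.73(1 − 0.5306) / [0.5306(1 − 0.73)] ≈ 2.3919
Items = 2.3919 × 61 ≈ 145.91 → 146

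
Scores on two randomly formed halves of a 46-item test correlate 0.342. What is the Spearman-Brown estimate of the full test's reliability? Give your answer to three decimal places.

r_full = 2(0.342) / (1 + 0.342)
       = 0.6840 / 1.3420 = 0.5097

0.510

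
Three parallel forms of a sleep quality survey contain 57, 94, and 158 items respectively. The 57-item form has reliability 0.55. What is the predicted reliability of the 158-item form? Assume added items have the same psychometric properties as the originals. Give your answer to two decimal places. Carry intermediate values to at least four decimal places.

Only the ratio of lengths matters: n = 158/57 = 2.7719
r_{158} = n·r / (1 + (n − 1)·r) = 1.5245 / 1.9745 ≈ 0.7721

0.77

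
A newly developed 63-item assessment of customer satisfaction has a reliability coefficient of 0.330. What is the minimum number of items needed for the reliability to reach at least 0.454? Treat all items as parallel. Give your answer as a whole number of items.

n = 0.454 × (1 − 0.330) / [ 0.330 × (1 − 0.454) ]
n = 0.304180 / 0.180180 ≈ 1.6882
1.6882 × 63 = 106.36 → 107 items

107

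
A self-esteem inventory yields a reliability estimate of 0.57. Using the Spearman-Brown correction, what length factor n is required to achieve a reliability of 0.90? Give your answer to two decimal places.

Rearranging the Spearman-Brown formula for n,
n = r*(1 − r) / [ r (1 − r*) ]
n = 0.90(1 − 0.57) / [0.57(1 − 0.90)]
n = 0.3870 / 0.0570 ≈ 6.7895

6.79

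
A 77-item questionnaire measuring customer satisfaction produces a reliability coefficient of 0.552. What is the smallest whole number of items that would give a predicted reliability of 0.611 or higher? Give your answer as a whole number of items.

99

Invert Spearman-Brown to solve for n:
n = r*(1 − r) / [ r (1 − r*) ]
n = 0.611(1 − 0.552) / [0.552(1 − 0.611)]
  = 0.273728 / 0.214728 = 1.2748
So the test needs 1.2748 × 77 ≈ 98.16 items; rounding up, 99.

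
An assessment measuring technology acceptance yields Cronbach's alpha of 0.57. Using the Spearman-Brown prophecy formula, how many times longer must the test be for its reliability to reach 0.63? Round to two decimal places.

Spearman-Brown solved for the length factor n:
n = r_target (1 − r_old) / [ r_old (1 − r_target) ]
n = [0.63 × 0.43] / [0.57 × 0.37]
n = 0.2709 / 0.2109 ≈ 1.2845

1.28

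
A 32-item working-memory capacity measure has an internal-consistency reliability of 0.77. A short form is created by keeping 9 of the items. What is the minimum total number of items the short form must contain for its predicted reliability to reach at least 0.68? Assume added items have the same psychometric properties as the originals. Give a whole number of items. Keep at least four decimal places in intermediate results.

21

Short-form reliability: n = 9/32 = 0.2812; r_9 = n·r/(1+(n−1)r) ≈ 0.4849
Then solve for n' with r_old = 0.4849, r_target = 0.68: n' = 0.68(1 − 0.4849)/[0.4849(1 − 0.68)] = 2.2573
Total items = 2.2573 × 9 = 20.32, rounded up to 21.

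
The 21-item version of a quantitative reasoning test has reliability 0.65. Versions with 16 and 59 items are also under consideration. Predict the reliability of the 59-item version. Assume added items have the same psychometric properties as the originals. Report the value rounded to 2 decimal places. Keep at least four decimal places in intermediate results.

0.84

The 16-item form is not needed; work directly from the 21-item form with n = 59/21 = 2.8095.
r_{59} = n·r / (1 + (n − 1)·r) = 1.8262 / 2.1762 ≈ 0.8392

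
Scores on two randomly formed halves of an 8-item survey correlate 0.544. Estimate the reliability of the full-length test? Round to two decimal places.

0.70

Each half is half the length of the full test, so the full test is n = 2 times a half.
r_full = 2r_hh / (1 + r_hh) = 2 × 0.544 / (1 + 0.544)
r_full = 1.0880 / 1.5440 ≈ 0.7047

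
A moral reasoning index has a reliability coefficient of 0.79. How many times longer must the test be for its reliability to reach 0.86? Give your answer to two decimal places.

1.63

Spearman-Brown solved for the length factor n:
n = r_target (1 − r_old) / [ r_old (1 − r_target) ]
n = [0.86 × 0.21] / [0.79 × 0.14]
  = 0.1806 / 0.1106 = 1.6329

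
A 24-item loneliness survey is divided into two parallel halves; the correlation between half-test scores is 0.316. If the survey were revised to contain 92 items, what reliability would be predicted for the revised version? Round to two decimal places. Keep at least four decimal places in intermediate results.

0.78

First correct the split-half correlation to full-test reliability: r_full = 2 × 0.316 / (1 + 0.316) ≈ 0.4802
Length factor from 24 to 92 items: n = 92/24 = 3.8333
r_new = n·r_full / (1 + (n − 1)·r_full) = 1.8408 / 2.3606 ≈ 0.7798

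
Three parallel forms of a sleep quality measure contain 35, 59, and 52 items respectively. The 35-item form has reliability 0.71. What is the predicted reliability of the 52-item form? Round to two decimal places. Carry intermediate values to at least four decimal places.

Only the ratio of lengths matters: n = 52/35 = 1.4857
r_{52} = n·r / (1 + (n − 1)·r) = 1.0548 / 1.3448 ≈ 0.7844

0.78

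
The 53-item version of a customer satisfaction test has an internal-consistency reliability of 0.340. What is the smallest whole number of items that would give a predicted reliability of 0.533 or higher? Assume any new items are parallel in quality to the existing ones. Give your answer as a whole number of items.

118

Spearman-Brown solved for the length factor n:
n = r*(1 − r) / [ r (1 − r*) ]
n = 0.533 × (1 − 0.340) / [ 0.340 × (1 − 0.533) ]
  = 0.351780 / 0.158780 = 2.2155
Items needed = n × 53 = 2.2155 × 53 ≈ 117.42 → round up to 118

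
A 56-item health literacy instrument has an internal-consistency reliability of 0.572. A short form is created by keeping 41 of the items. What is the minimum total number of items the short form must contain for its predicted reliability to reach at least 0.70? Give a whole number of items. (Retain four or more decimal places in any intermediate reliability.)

First, r for the 41-item form: n = 41/56 = 0.7321, so r_41 = 0.7321·0.572/(1 + (0.7321 − 1)·0.572) = 0.4945
Length factor from the short form to reach 0.70: n' = 0.70(1 − 0.4945) / [0.4945(1 − 0.70)] ≈ 2.3852
Total items = 2.3852 × 41 = 97.79, rounded up to 98.

98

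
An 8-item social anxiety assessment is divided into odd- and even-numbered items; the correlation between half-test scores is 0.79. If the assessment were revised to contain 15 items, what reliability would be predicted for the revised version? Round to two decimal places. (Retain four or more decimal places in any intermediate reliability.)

Spearman-Brown correction (n = 2): r_full = 2·0.79/(1 + 0.79) = 0.8827
Length factor from 8 to 15 items: n = 15/8 = 1.8750
r_new = n·r_full / (1 + (n − 1)·r_full) = 1.6551 / 1.7724 ≈ 0.9338

0.93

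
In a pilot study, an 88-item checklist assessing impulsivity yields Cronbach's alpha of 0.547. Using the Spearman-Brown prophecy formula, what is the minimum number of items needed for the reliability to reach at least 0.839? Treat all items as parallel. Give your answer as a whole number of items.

380

n = 0.839(1 − 0.547) / [0.547(1 − 0.839)]
n = 0.380067 / 0.088067 ≈ 4.3157
Items needed = n × 88 = 4.3157 × 88 ≈ 379.78 → round up to 380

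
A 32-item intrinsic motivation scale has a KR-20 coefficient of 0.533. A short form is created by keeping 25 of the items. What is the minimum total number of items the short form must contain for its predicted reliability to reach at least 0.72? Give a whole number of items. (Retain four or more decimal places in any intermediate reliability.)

First, r for the 25-item form: n = 25/32 = 0.7812, so r_25 = 0.7812·0.533/(1 + (0.7812 − 1)·0.533) = 0.4713
Length factor from the short form to reach 0.72: n' = 0.72(1 − 0.4713) / [0.4713(1 − 0.72)] ≈ 2.8846
Items = 2.8846 × 25 ≈ 72.11 → 73

73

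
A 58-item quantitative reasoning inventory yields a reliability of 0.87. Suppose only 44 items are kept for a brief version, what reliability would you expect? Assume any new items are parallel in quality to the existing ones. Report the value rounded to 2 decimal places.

The new length is 44/58 = 0.7586 times the old.
r_new = (0.7586 × 0.87) / (1 + (0.7586 − 1) × 0.87)
     = 0.6600 / 0.7900 = 0.8354

0.84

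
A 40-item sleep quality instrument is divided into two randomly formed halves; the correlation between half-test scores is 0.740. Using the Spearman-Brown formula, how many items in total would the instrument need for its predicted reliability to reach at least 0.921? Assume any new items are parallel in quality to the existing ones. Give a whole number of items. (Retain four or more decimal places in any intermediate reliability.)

Corrected full-test reliability: r_full = 2 × 0.740 / (1 + 0.740) ≈ 0.8506
n = r_tgt(1 − r_full) / [r_full(1 − r_tgt)] = 0.921 × 0.1494 / (0.8506 × 0.079) ≈ 2.0477
Items = 2.0477 × 40 ≈ 81.91 → 82

82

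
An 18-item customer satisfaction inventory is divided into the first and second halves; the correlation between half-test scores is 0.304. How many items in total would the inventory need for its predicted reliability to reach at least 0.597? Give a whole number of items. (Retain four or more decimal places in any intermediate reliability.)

31

r_full = 2(0.304)/(1 + 0.304) = 0.4663
n = r_tgt(1 − r_full) / [r_full(1 − r_tgt)] = 0.597 × 0.5337 / (0.4663 × 0.403) ≈ 1.6955
Required items = 1.6955 × 18 = 30.52, so 31 items.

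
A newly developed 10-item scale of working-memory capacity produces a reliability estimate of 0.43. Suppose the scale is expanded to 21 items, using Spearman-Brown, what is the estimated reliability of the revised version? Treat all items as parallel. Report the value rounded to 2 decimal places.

0.61

n = 21/10 = 2.1
r_new = (2.1 × 0.43) / (1 + (2.1 − 1) × 0.43)
r_new = 0.9030 / 1.4730 ≈ 0.6130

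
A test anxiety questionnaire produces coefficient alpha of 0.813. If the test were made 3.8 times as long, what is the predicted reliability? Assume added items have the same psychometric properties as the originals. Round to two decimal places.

0.94

r_new = (3.8 × 0.813) / (1 + (3.8 − 1) × 0.813)
     = 3.0894 / 3.2764 = 0.9429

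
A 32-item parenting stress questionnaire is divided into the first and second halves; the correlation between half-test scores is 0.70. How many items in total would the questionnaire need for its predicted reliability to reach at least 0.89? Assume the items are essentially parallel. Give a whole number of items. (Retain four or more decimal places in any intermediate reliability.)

r_full = 2(0.70)/(1 + 0.70) = 0.8235
n = r_tgt(1 − r_full) / [r_full(1 − r_tgt)] = 0.89 × 0.1765 / (0.8235 × 0.11) ≈ 1.7341
Items = 1.7341 × 32 ≈ 55.49 → 56

56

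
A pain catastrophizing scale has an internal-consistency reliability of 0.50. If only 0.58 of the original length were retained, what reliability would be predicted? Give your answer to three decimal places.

0.367

Spearman-Brown: r_new = n·r / (1 + (n − 1)·r)
r_new = 0.58·0.50 / [1 + (0.58 − 1)·0.50]
     = 0.2900 / 0.7900 = 0.3671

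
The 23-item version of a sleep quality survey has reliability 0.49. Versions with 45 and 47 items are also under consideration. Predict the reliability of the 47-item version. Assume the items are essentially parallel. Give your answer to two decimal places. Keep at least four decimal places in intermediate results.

The 45-item form is not needed; work directly from the 23-item form with n = 47/23 = 2.0435.
r_{47} = n·r / (1 + (n − 1)·r) = 1.0013 / 1.5113 ≈ 0.6625

0.66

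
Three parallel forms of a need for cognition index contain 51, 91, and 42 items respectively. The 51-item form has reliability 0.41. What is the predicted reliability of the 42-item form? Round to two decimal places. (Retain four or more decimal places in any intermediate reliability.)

Only the ratio of lengths matters: n = 42/51 = 0.8235
r_{42} = n·r / (1 + (n − 1)·r) = 0.3376 / 0.9276 ≈ 0.3639

0.36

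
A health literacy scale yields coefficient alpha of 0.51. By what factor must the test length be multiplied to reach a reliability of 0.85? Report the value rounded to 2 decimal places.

5.44

Rearranging the Spearman-Brown formula for n,
n = r*(1 − r) / [ r (1 − r*) ]
n = [0.85 × 0.49] / [0.51 × 0.15]
n = 0.4165 / 0.0765 ≈ 5.4444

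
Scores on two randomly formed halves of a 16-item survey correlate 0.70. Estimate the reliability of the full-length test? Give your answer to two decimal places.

The full test is twice the length of either half (n = 2).
r_full = 2r_hh / (1 + r_hh) = 2 × 0.70 / (1 + 0.70)
       = 1.4000 / 1.7000 = 0.8235

0.82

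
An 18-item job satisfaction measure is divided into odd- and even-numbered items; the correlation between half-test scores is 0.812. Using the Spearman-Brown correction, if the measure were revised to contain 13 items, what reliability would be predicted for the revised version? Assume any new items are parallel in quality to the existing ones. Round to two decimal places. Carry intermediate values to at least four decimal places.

0.86

First correct the split-half correlation to full-test reliability: r_full = 2 × 0.812 / (1 + 0.812) ≈ 0.8962
Then adjust to 13 items: n = 13/18 = 0.7222
r_new = n·r_full / (1 + (n − 1)·r_full) = 0.6472 / 0.7510 ≈ 0.8618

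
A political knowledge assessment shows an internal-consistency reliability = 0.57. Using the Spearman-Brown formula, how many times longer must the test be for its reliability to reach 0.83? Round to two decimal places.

Rearranging the Spearman-Brown formula for n,
n = r_target (1 − r_old) / [ r_old (1 − r_target) ]
n = 0.83 × (1 − 0.57) / [ 0.57 × (1 − 0.83) ]
n = 0.3569 / 0.0969 ≈ 3.6832

3.68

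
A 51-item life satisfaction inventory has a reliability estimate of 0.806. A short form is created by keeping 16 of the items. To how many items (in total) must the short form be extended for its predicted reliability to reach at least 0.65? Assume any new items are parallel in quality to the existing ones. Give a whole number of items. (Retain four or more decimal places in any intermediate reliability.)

23

First, r for the 16-item form: n = 16/51 = 0.3137, so r_16 = 0.3137·0.806/(1 + (0.3137 − 1)·0.806) = 0.5658
Then solve for n' with r_old = 0.5658, r_target = 0.65: n' = 0.65(1 − 0.5658)/[0.5658(1 − 0.65)] = 1.4252
Total items = 1.4252 × 16 = 22.80, rounded up to 23.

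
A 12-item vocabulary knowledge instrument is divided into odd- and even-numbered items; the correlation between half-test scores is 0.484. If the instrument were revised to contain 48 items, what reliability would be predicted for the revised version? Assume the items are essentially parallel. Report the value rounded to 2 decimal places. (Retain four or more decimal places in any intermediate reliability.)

First correct the split-half correlation to full-test reliability: r_full = 2 × 0.484 / (1 + 0.484) ≈ 0.6523
Length factor from 12 to 48 items: n = 48/12 = 4.0000
r_new = n·r_full / (1 + (n − 1)·r_full) = 2.6092 / 2.9569 ≈ 0.8824

0.88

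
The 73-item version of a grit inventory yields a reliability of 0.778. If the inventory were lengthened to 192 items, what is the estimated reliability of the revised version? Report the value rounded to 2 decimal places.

n = 192/73 = 2.6301
Spearman-Brown: r_new = n·r / (1 + (n − 1)·r)
r_new = (2.6301 × 0.778) / (1 + (2.6301 − 1) × 0.778)
r_new = 2.0462 / 2.2682 ≈ 0.9021

0.90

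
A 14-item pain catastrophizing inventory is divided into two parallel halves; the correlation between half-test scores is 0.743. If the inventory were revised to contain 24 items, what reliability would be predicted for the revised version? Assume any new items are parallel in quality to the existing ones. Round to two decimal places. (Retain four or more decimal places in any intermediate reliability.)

0.91

First correct the split-half correlation to full-test reliability: r_full = 2 × 0.743 / (1 + 0.743) ≈ 0.8526
Length factor from 14 to 24 items: n = 24/14 = 1.7143
r_new = n·r_full / (1 + (n − 1)·r_full) = 1.4616 / 1.6090 ≈ 0.9084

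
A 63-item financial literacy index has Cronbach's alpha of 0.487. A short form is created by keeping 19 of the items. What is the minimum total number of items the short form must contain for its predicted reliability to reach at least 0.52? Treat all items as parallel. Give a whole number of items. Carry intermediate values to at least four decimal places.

72

Short-form reliability: n = 19/63 = 0.3016; r_19 = n·r/(1+(n−1)r) ≈ 0.2226
Then solve for n' with r_old = 0.2226, r_target = 0.52: n' = 0.52(1 − 0.2226)/[0.2226(1 − 0.52)] = 3.7834
Items = 3.7834 × 19 ≈ 71.88 → 72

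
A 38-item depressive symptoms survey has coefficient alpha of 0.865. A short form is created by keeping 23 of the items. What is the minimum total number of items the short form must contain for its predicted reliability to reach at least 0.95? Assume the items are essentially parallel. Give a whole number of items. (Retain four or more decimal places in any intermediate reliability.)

First, r for the 23-item form: n = 23/38 = 0.6053, so r_23 = 0.6053·0.865/(1 + (0.6053 − 1)·0.865) = 0.7950
Then solve for n' with r_old = 0.7950, r_target = 0.95: n' = 0.95(1 − 0.7950)/[0.7950(1 − 0.95)] = 4.8994
Items = 4.8994 × 23 ≈ 112.69 → 113

113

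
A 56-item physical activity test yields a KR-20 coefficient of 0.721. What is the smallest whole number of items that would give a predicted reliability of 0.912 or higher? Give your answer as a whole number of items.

Spearman-Brown solved for the length factor n:
n = r_target (1 − r_old) / [ r_old (1 − r_target) ]
n = 0.912 × (1 − 0.721) / [ 0.721 × (1 − 0.912) ]
n = 0.254448 / 0.063448 ≈ 4.0103
So the test needs 4.0103 × 56 ≈ 224.58 items; rounding up, 225.

225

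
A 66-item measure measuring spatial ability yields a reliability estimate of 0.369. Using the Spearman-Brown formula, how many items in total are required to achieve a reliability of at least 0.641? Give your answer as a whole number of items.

202

Rearranging the Spearman-Brown formula for n,
n = r_target (1 − r_old) / [ r_old (1 − r_target) ]
n = 0.641(1 − 0.369) / [0.369(1 − 0.641)]
  = 0.404471 / 0.132471 = 3.0533
So the test needs 3.0533 × 66 ≈ 201.52 items; rounding up, 202.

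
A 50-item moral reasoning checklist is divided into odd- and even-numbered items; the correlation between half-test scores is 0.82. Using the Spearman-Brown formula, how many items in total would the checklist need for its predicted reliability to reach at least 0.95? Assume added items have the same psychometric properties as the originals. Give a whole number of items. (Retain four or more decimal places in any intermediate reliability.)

105

Corrected full-test reliability: r_full = 2 × 0.82 / (1 + 0.82) ≈ 0.9011
n = r_tgt(1 − r_full) / [r_full(1 − r_tgt)] = 0.95 × 0.0989 / (0.9011 × 0.05) ≈ 2.0853
Items = 2.0853 × 50 ≈ 104.27 → 105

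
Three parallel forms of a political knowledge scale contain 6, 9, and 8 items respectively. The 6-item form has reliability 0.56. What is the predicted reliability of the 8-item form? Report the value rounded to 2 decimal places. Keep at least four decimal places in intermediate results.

0.63

The 9-item form is not needed; work directly from the 6-item form with n = 8/6 = 1.3333.
r_{8} = n·r / (1 + (n − 1)·r) = 0.7466 / 1.1866 ≈ 0.6292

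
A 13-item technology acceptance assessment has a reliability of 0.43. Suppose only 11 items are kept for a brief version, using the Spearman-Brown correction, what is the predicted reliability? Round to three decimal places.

n = 11/13 = 0.8462
r_new = (0.8462 × 0.43) / (1 + (0.8462 − 1) × 0.43)
     = 0.3639 / 0.9339 = 0.3897

0.390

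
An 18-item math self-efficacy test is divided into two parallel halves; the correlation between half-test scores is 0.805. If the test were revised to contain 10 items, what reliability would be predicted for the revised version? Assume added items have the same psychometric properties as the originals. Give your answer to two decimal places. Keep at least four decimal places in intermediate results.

First correct the split-half correlation to full-test reliability: r_full = 2 × 0.805 / (1 + 0.805) ≈ 0.8920
Then adjust to 10 items: n = 10/18 = 0.5556
r_new = n·r_full / (1 + (n − 1)·r_full) = 0.4956 / 0.6036 ≈ 0.8211

0.82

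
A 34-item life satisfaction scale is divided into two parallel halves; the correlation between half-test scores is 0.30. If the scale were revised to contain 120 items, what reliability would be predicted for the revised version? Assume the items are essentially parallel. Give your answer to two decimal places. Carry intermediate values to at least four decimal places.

0.75

Spearman-Brown correction (n = 2): r_full = 2·0.30/(1 + 0.30) = 0.4615
Length factor from 34 to 120 items: n = 120/34 = 3.5294
r_new = n·r_full / (1 + (n − 1)·r_full) = 1.6288 / 2.1673 ≈ 0.7515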